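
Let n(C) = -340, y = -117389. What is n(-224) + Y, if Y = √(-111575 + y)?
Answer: -340 + 2*I*√57241 ≈ -340.0 + 478.5*I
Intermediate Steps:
Y = 2*I*√57241 (Y = √(-111575 - 117389) = √(-228964) = 2*I*√57241 ≈ 478.5*I)
n(-224) + Y = -340 + 2*I*√57241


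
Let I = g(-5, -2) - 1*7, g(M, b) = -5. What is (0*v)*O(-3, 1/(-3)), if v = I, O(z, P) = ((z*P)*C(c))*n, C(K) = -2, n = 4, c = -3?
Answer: 0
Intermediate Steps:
I = -12 (I = -5 - 1*7 = -5 - 7 = -12)
O(z, P) = -8*P*z (O(z, P) = ((z*P)*(-2))*4 = ((P*z)*(-2))*4 = -2*P*z*4 = -8*P*z)
v = -12
(0*v)*O(-3, 1/(-3)) = (0*(-12))*(-8*1/(-3)*(-3)) = 0*(-8*1*(-1/3)*(-3)) = 0*(-8*(-1/3)*(-3)) = 0*(-8) = 0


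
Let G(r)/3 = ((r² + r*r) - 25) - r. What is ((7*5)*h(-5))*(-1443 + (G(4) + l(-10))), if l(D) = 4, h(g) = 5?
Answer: -250250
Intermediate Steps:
G(r) = -75 - 3*r + 6*r² (G(r) = 3*(((r² + r*r) - 25) - r) = 3*(((r² + r²) - 25) - r) = 3*((2*r² - 25) - r) = 3*((-25 + 2*r²) - r) = 3*(-25 - r + 2*r²) = -75 - 3*r + 6*r²)
((7*5)*h(-5))*(-1443 + (G(4) + l(-10))) = ((7*5)*5)*(-1443 + ((-75 - 3*4 + 6*4²) + 4)) = (35*5)*(-1443 + ((-75 - 12 + 6*16) + 4)) = 175*(-1443 + ((-75 - 12 + 96) + 4)) = 175*(-1443 + (9 + 4)) = 175*(-1443 + 13) = 175*(-1430) = -250250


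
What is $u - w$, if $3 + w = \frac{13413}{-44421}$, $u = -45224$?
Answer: $- \frac{39387228}{871} \approx -45221.0$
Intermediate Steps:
$w = - \frac{2876}{871}$ ($w = -3 + \frac{13413}{-44421} = -3 + 13413 \left(- \frac{1}{44421}\right) = -3 - \frac{263}{871} = - \frac{2876}{871} \approx -3.302$)
$u - w = -45224 - - \frac{2876}{871} = -45224 + \frac{2876}{871} = - \frac{39387228}{871}$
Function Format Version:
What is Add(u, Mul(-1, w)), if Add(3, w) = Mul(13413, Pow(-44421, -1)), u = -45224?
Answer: Rational(-39387228, 871) ≈ -45221.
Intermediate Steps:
w = Rational(-2876, 871) (w = Add(-3, Mul(13413, Pow(-44421, -1))) = Add(-3, Mul(13413, Rational(-1, 44421))) = Add(-3, Rational(-263, 871)) = Rational(-2876, 871) ≈ -3.3020)
Add(u, Mul(-1, w)) = Add(-45224, Mul(-1, Rational(-2876, 871))) = Add(-45224, Rational(2876, 871)) = Rational(-39387228, 871)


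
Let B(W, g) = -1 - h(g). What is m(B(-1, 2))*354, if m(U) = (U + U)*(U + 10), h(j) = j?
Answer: -14868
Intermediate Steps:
B(W, g) = -1 - g
m(U) = 2*U*(10 + U) (m(U) = (2*U)*(10 + U) = 2*U*(10 + U))
m(B(-1, 2))*354 = (2*(-1 - 1*2)*(10 + (-1 - 1*2)))*354 = (2*(-1 - 2)*(10 + (-1 - 2)))*354 = (2*(-3)*(10 - 3))*354 = (2*(-3)*7)*354 = -42*354 = -14868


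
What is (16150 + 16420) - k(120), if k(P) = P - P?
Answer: 32570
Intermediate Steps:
k(P) = 0
(16150 + 16420) - k(120) = (16150 + 16420) - 1*0 = 32570 + 0 = 32570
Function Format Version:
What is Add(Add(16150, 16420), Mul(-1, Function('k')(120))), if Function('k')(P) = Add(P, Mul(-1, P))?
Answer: 32570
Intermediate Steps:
Function('k')(P) = 0
Add(Add(16150, 16420), Mul(-1, Function('k')(120))) = Add(Add(16150, 16420), Mul(-1, 0)) = Add(32570, 0) = 32570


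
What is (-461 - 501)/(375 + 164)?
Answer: -962/539 ≈ -1.7848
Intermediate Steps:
(-461 - 501)/(375 + 164) = -962/539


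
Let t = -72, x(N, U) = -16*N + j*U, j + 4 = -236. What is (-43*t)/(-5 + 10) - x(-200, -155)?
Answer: -198904/5 ≈ -39781.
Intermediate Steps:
j = -240 (j = -4 - 236 = -240)
x(N, U) = -240*U - 16*N (x(N, U) = -16*N - 240*U = -240*U - 16*N)
(-43*t)/(-5 + 10) - x(-200, -155) = (-43*(-72))/(-5 + 10) - (-240*(-155) - 16*(-200)) = 3096/5 - (37200 + 3200) = 3096*(⅕) - 1*40400 = 3096/5 - 40400 = -198904/5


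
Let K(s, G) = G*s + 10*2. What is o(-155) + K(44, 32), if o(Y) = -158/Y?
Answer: 221498/155 ≈ 1429.0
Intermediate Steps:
K(s, G) = 20 + G*s (K(s, G) = G*s + 20 = 20 + G*s)
o(-155) + K(44, 32) = -158/(-155) + (20 + 32*44) = -158*(-1/155) + (20 + 1408) = 158/155 + 1428 = 221498/155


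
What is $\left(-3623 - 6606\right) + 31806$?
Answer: $21577$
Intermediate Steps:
$\left(-3623 - 6606\right) + 31806 = -10229 + 31806 = 21577$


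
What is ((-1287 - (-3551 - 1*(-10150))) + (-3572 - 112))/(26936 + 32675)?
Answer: -11570/59611 ≈ -0.19409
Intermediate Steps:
((-1287 - (-3551 - 1*(-10150))) + (-3572 - 112))/(26936 + 32675) = ((-1287 - (-3551 + 10150)) - 3684)/59611 = ((-1287 - 1*6599) - 3684)*(1/59611) = ((-1287 - 6599) - 3684)*(1/59611) = (-7886 - 3684)*(1/59611) = -11570*1/59611 = -11570/59611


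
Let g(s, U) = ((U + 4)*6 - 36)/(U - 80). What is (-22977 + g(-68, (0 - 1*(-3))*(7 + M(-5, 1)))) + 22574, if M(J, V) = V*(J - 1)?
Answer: -31037/77 ≈ -403.08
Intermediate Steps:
M(J, V) = V*(-1 + J)
g(s, U) = (-12 + 6*U)/(-80 + U) (g(s, U) = ((4 + U)*6 - 36)/(-80 + U) = ((24 + 6*U) - 36)/(-80 + U) = (-12 + 6*U)/(-80 + U))
(-22977 + g(-68, (0 - 1*(-3))*(7 + M(-5, 1)))) + 22574 = (-22977 + 6*(-2 + (0 - 1*(-3))*(7 + 1*(-1 - 5)))/(-80 + (0 - 1*(-3))*(7 + 1*(-1 - 5)))) + 22574 = (-22977 + 6*(-2 + (0 + 3)*(7 + 1*(-6)))/(-80 + (0 + 3)*(7 + 1*(-6)))) + 22574 = (-22977 + 6*(-2 + 3*(7 - 6))/(-80 + 3*(7 - 6))) + 22574 = (-22977 + 6*(-2 + 3*1)/(-80 + 3*1)) + 22574 = (-22977 + 6*(-2 + 3)/(-80 + 3)) + 22574 = (-22977 + 6*1/(-77)) + 22574 = (-22977 + 6*(-1/77)*1) + 22574 = (-22977 - 6/77) + 22574 = -1769235/77 + 22574 = -31037/77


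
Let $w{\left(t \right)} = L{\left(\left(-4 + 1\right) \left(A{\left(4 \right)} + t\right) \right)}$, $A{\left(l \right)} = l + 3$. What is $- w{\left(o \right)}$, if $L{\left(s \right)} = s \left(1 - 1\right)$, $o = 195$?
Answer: $0$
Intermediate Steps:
$A{\left(l \right)} = 3 + l$
$L{\left(s \right)} = 0$ ($L{\left(s \right)} = s 0 = 0$)
$w{\left(t \right)} = 0$
$- w{\left(o \right)} = \left(-1\right) 0 = 0$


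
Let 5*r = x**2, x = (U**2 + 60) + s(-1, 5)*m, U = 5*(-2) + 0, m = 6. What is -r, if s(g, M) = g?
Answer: -23716/5 ≈ -4743.2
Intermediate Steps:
U = -10 (U = -10 + 0 = -10)
x = 154 (x = ((-10)**2 + 60) - 1*6 = (100 + 60) - 6 = 160 - 6 = 154)
r = 23716/5 (r = (1/5)*154**2 = (1/5)*23716 = 23716/5 ≈ 4743.2)
-r = -1*23716/5 = -23716/5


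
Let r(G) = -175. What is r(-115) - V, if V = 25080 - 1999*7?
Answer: -11262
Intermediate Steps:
V = 11087 (V = 25080 - 1*13993 = 25080 - 13993 = 11087)
r(-115) - V = -175 - 1*11087 = -175 - 11087 = -11262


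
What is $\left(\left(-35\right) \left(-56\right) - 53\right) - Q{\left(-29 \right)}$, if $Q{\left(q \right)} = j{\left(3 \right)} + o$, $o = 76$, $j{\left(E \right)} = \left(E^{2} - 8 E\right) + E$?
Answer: $1843$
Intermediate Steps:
$j{\left(E \right)} = E^{2} - 7 E$
$Q{\left(q \right)} = 64$ ($Q{\left(q \right)} = 3 \left(-7 + 3\right) + 76 = 3 \left(-4\right) + 76 = -12 + 76 = 64$)
$\left(\left(-35\right) \left(-56\right) - 53\right) - Q{\left(-29 \right)} = \left(\left(-35\right) \left(-56\right) - 53\right) - 64 = \left(1960 - 53\right) - 64 = 1907 - 64 = 1843$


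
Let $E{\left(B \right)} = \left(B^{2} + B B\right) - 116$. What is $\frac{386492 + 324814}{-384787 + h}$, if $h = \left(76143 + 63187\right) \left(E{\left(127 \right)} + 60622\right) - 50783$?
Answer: $\frac{355653}{6462186275} \approx 5.5036 \cdot 10^{-5}$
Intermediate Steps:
$E{\left(B \right)} = -116 + 2 B^{2}$ ($E{\left(B \right)} = \left(B^{2} + B^{2}\right) - 116 = 2 B^{2} - 116 = -116 + 2 B^{2}$)
$h = 12924757337$ ($h = \left(76143 + 63187\right) \left(\left(-116 + 2 \cdot 127^{2}\right) + 60622\right) - 50783 = 139330 \left(\left(-116 + 2 \cdot 16129\right) + 60622\right) - 50783 = 139330 \left(\left(-116 + 32258\right) + 60622\right) - 50783 = 139330 \left(32142 + 60622\right) - 50783 = 139330 \cdot 92764 - 50783 = 12924808120 - 50783 = 12924757337$)
$\frac{386492 + 324814}{-384787 + h} = \frac{386492 + 324814}{-384787 + 12924757337} = \frac{711306}{12924372550} = 711306 \cdot \frac{1}{12924372550} = \frac{355653}{6462186275}$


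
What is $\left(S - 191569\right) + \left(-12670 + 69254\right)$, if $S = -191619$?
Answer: $-326604$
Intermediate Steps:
$\left(S - 191569\right) + \left(-12670 + 69254\right) = \left(-191619 - 191569\right) + \left(-12670 + 69254\right) = -383188 + 56584 = -326604$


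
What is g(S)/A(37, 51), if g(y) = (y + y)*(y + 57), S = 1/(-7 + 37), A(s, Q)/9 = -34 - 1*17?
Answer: -1711/206550 ≈ -0.0082837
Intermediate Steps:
A(s, Q) = -459 (A(s, Q) = 9*(-34 - 1*17) = 9*(-34 - 17) = 9*(-51) = -459)
S = 1/30 ≈ 0.033333
g(y) = 2*y*(57 + y) (g(y) = (2*y)*(57 + y) = 2*y*(57 + y))
g(S)/A(37, 51) = (2*(1/30)*(57 + 1/30))/(-459) = (2*(1/30)*(1711/30))*(-1/459) = (1711/450)*(-1/459) = -1711/206550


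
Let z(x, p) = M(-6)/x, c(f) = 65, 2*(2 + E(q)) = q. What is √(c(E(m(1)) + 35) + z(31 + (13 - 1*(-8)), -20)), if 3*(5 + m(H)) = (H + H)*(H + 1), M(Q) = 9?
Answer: √44057/26 ≈ 8.0730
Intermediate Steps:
m(H) = -5 + 2*H*(1 + H)/3 (m(H) = -5 + ((H + H)*(H + 1))/3 = -5 + ((2*H)*(1 + H))/3 = -5 + (2*H*(1 + H))/3 = -5 + 2*H*(1 + H)/3)
E(q) = -2 + q/2
z(x, p) = 9/x
√(c(E(m(1)) + 35) + z(31 + (13 - 1*(-8)), -20)) = √(65 + 9/(31 + (13 - 1*(-8)))) = √(65 + 9/(31 + (13 + 8))) = √(65 + 9/(31 + 21)) = √(65 + 9/52) = √(3389/52) = √44057/26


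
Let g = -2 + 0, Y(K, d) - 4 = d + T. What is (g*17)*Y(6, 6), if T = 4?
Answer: -476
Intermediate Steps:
Y(K, d) = 8 + d (Y(K, d) = 4 + (d + 4) = 4 + (4 + d) = 8 + d)
g = -2
(g*17)*Y(6, 6) = (-2*17)*(8 + 6) = -34*14 = -476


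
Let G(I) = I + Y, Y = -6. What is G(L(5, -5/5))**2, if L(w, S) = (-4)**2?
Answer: 100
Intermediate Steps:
L(w, S) = 16
G(I) = -6 + I (G(I) = I - 6 = -6 + I)
G(L(5, -5/5))**2 = (-6 + 16)**2 = 10**2 = 100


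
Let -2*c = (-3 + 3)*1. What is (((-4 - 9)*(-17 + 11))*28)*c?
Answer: 0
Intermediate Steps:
c = 0 (c = -(-3 + 3)/2 = -0 = -½*0 = 0)
(((-4 - 9)*(-17 + 11))*28)*c = (((-4 - 9)*(-17 + 11))*28)*0 = (-13*(-6)*28)*0 = (78*28)*0 = 2184*0 = 0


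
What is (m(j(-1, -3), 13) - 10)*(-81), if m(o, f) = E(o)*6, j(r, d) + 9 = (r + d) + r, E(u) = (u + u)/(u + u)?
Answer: 324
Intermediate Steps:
E(u) = 1 (E(u) = (2*u)/((2*u)) = (2*u)*(1/(2*u)) = 1)
j(r, d) = -9 + d + 2*r (j(r, d) = -9 + ((r + d) + r) = -9 + ((d + r) + r) = -9 + (d + 2*r) = -9 + d + 2*r)
m(o, f) = 6 (m(o, f) = 1*6 = 6)
(m(j(-1, -3), 13) - 10)*(-81) = (6 - 10)*(-81) = -4*(-81) = 324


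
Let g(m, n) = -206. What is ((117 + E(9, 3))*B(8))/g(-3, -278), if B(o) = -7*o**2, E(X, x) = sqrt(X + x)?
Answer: 26208/103 + 448*sqrt(3)/103 ≈ 261.98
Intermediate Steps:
((117 + E(9, 3))*B(8))/g(-3, -278) = ((117 + sqrt(9 + 3))*(-7*8**2))/(-206) = ((117 + sqrt(12))*(-7*64))*(-1/206) = ((117 + 2*sqrt(3))*(-448))*(-1/206) = (-52416 - 896*sqrt(3))*(-1/206) = 26208/103 + 448*sqrt(3)/103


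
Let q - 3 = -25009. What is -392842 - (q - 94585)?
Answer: -273251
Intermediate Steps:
q = -25006 (q = 3 - 25009 = -25006)
-392842 - (q - 94585) = -392842 - (-25006 - 94585) = -392842 - 1*(-119591) = -392842 + 119591 = -273251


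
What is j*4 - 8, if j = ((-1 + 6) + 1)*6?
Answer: 136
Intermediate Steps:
j = 36 (j = (5 + 1)*6 = 6*6 = 36)
j*4 - 8 = 36*4 - 8 = 144 - 8 = 136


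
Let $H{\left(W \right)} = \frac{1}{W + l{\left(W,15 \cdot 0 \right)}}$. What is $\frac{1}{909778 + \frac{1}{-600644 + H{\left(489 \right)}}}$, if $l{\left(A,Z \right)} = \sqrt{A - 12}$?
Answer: $\frac{78328576455113932893787}{71261615630050235983258364764} - \frac{3 \sqrt{53}}{71261615630050235983258364764} \approx 1.0992 \cdot 10^{-6}$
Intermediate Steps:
$l{\left(A,Z \right)} = \sqrt{-12 + A}$
$H{\left(W \right)} = \frac{1}{W + \sqrt{-12 + W}}$
$\frac{1}{909778 + \frac{1}{-600644 + H{\left(489 \right)}}} = \frac{1}{909778 + \frac{1}{-600644 + \frac{1}{489 + \sqrt{-12 + 489}}}} = \frac{1}{909778 + \frac{1}{-600644 + \frac{1}{489 + \sqrt{477}}}} = \frac{1}{909778 + \frac{1}{-600644 + \frac{1}{489 + 3 \sqrt{53}}}}$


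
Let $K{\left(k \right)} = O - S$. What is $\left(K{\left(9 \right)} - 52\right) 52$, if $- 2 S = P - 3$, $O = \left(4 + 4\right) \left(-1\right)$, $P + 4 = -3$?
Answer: $-3380$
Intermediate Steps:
$P = -7$ ($P = -4 - 3 = -7$)
$O = -8$ ($O = 8 \left(-1\right) = -8$)
$S = 5$ ($S = - \frac{-7 - 3}{2} = \left(- \frac{1}{2}\right) \left(-10\right) = 5$)
$K{\left(k \right)} = -13$ ($K{\left(k \right)} = -8 - 5 = -13$)
$\left(K{\left(9 \right)} - 52\right) 52 = \left(-13 - 52\right) 52 = \left(-65\right) 52 = -3380$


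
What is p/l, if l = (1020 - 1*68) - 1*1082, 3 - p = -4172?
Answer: -835/26 ≈ -32.115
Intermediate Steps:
p = 4175 (p = 3 - 1*(-4172) = 3 + 4172 = 4175)
l = -130 (l = (1020 - 68) - 1082 = 952 - 1082 = -130)
p/l = 4175/(-130) = 4175*(-1/130) = -835/26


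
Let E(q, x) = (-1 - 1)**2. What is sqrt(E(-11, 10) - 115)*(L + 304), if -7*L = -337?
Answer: 2465*I*sqrt(111)/7 ≈ 3710.1*I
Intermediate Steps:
L = 337/7 (L = -1/7*(-337) = 337/7 ≈ 48.143)
E(q, x) = 4 (E(q, x) = (-2)**2 = 4)
sqrt(E(-11, 10) - 115)*(L + 304) = sqrt(4 - 115)*(337/7 + 304) = sqrt(-111)*(2465/7) = (I*sqrt(111))*(2465/7) = 2465*I*sqrt(111)/7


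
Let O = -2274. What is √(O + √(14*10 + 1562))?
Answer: √(-2274 + √1702) ≈ 47.252*I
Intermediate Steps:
√(O + √(14*10 + 1562)) = √(-2274 + √(14*10 + 1562)) = √(-2274 + √(140 + 1562)) = √(-2274 + √1702)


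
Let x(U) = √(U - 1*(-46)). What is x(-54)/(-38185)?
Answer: -2*I*√2/38185 ≈ -7.4072e-5*I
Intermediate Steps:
x(U) = √(46 + U) (x(U) = √(U + 46) = √(46 + U))
x(-54)/(-38185) = √(46 - 54)/(-38185) = √(-8)*(-1/38185) = (2*I*√2)*(-1/38185) = -2*I*√2/38185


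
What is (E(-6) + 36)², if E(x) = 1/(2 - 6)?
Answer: 20449/16 ≈ 1278.1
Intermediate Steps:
E(x) = -¼ (E(x) = 1/(-4) = -¼)
(E(-6) + 36)² = (-¼ + 36)² = (143/4)² = 20449/16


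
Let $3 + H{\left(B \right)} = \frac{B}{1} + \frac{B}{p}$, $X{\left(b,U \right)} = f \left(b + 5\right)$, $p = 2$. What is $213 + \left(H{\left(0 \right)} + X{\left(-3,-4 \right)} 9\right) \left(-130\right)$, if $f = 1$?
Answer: $-1737$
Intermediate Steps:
$X{\left(b,U \right)} = 5 + b$ ($X{\left(b,U \right)} = 1 \left(b + 5\right) = 1 \left(5 + b\right) = 5 + b$)
$H{\left(B \right)} = -3 + \frac{3 B}{2}$ ($H{\left(B \right)} = -3 + \left(\frac{B}{1} + \frac{B}{2}\right) = -3 + \left(B 1 + B \frac{1}{2}\right) = -3 + \left(B + \frac{B}{2}\right) = -3 + \frac{3 B}{2}$)
$213 + \left(H{\left(0 \right)} + X{\left(-3,-4 \right)} 9\right) \left(-130\right) = 213 + \left(\left(-3 + \frac{3}{2} \cdot 0\right) + \left(5 - 3\right) 9\right) \left(-130\right) = 213 + \left(\left(-3 + 0\right) + 2 \cdot 9\right) \left(-130\right) = 213 + \left(-3 + 18\right) \left(-130\right) = 213 + 15 \left(-130\right) = 213 - 1950 = -1737$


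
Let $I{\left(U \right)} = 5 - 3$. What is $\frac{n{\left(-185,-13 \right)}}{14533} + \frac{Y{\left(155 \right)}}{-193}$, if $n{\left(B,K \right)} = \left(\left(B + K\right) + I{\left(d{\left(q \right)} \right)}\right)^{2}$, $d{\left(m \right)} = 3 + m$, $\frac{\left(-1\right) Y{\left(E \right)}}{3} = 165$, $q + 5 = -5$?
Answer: $\frac{14608123}{2804869} \approx 5.2081$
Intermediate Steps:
$q = -10$ ($q = -5 - 5 = -10$)
$Y{\left(E \right)} = -495$ ($Y{\left(E \right)} = \left(-3\right) 165 = -495$)
$I{\left(U \right)} = 2$
$n{\left(B,K \right)} = \left(2 + B + K\right)^{2}$ ($n{\left(B,K \right)} = \left(\left(B + K\right) + 2\right)^{2} = \left(2 + B + K\right)^{2}$)
$\frac{n{\left(-185,-13 \right)}}{14533} + \frac{Y{\left(155 \right)}}{-193} = \frac{\left(2 - 185 - 13\right)^{2}}{14533} - \frac{495}{-193} = \left(-196\right)^{2} \cdot \frac{1}{14533} - - \frac{495}{193} = 38416 \cdot \frac{1}{14533} + \frac{495}{193} = \frac{38416}{14533} + \frac{495}{193} = \frac{14608123}{2804869}$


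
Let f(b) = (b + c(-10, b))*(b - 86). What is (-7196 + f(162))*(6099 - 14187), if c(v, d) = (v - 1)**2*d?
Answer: -12090492384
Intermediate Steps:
c(v, d) = d*(-1 + v)**2 (c(v, d) = (-1 + v)**2*d = d*(-1 + v)**2)
f(b) = 122*b*(-86 + b) (f(b) = (b + b*(-1 - 10)**2)*(b - 86) = (b + b*(-11)**2)*(-86 + b) = (b + b*121)*(-86 + b) = (b + 121*b)*(-86 + b) = (122*b)*(-86 + b) = 122*b*(-86 + b))
(-7196 + f(162))*(6099 - 14187) = (-7196 + 122*162*(-86 + 162))*(6099 - 14187) = (-7196 + 122*162*76)*(-8088) = (-7196 + 1502064)*(-8088) = 1494868*(-8088) = -12090492384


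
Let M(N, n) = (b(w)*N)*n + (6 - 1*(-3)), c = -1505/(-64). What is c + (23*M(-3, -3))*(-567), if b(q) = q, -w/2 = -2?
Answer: -37556575/64 ≈ -5.8682e+5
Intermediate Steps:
w = 4 (w = -2*(-2) = 4)
c = 1505/64 (c = -1505*(-1/64) = 1505/64 ≈ 23.516)
M(N, n) = 9 + 4*N*n (M(N, n) = (4*N)*n + (6 - 1*(-3)) = 4*N*n + (6 + 3) = 4*N*n + 9 = 9 + 4*N*n)
c + (23*M(-3, -3))*(-567) = 1505/64 + (23*(9 + 4*(-3)*(-3)))*(-567) = 1505/64 + (23*(9 + 36))*(-567) = 1505/64 + (23*45)*(-567) = 1505/64 + 1035*(-567) = 1505/64 - 586845 = -37556575/64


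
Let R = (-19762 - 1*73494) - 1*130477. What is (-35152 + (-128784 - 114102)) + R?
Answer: -501771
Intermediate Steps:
R = -223733 (R = (-19762 - 73494) - 130477 = -93256 - 130477 = -223733)
(-35152 + (-128784 - 114102)) + R = (-35152 + (-128784 - 114102)) - 223733 = (-35152 - 242886) - 223733 = -278038 - 223733 = -501771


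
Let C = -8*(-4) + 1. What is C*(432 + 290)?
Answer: 23826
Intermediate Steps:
C = 33 (C = -8*(-4) + 1 = 32 + 1 = 33)
C*(432 + 290) = 33*(432 + 290) = 33*722 = 23826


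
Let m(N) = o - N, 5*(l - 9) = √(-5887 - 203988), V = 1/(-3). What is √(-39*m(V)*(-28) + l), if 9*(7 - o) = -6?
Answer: √(8745 + I*√8395) ≈ 93.516 + 0.4899*I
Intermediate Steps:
V = -⅓ ≈ -0.33333
l = 9 + I*√8395 (l = 9 + √(-5887 - 203988)/5 = 9 + √(-209875)/5 = 9 + (5*I*√8395)/5 = 9 + I*√8395 ≈ 9.0 + 91.624*I)
o = 23/3 (o = 7 - ⅑*(-6) = 7 + ⅔ = 23/3 ≈ 7.6667)
m(N) = 23/3 - N
√(-39*m(V)*(-28) + l) = √(-39*(23/3 - 1*(-⅓))*(-28) + (9 + I*√8395)) = √(-39*(23/3 + ⅓)*(-28) + (9 + I*√8395)) = √(-39*8*(-28) + (9 + I*√8395)) = √(-312*(-28) + (9 + I*√8395)) = √(8736 + (9 + I*√8395)) = √(8745 + I*√8395)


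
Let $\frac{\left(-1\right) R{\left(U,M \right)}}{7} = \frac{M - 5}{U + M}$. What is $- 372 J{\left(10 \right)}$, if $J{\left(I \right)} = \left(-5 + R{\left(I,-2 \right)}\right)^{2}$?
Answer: $- \frac{7533}{16} \approx -470.81$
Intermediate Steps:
$R{\left(U,M \right)} = - \frac{7 \left(-5 + M\right)}{M + U}$ ($R{\left(U,M \right)} = - 7 \frac{M - 5}{U + M} = - 7 \frac{-5 + M}{M + U} = - \frac{7 \left(-5 + M\right)}{M + U}$)
$J{\left(I \right)} = \left(-5 + \frac{49}{-2 + I}\right)^{2}$ ($J{\left(I \right)} = \left(-5 + \frac{7 \left(5 - -2\right)}{-2 + I}\right)^{2} = \left(-5 + \frac{7 \left(5 + 2\right)}{-2 + I}\right)^{2} = \left(-5 + 7 \frac{1}{-2 + I} 7\right)^{2} = \left(-5 + \frac{49}{-2 + I}\right)^{2}$)
$- 372 J{\left(10 \right)} = - 372 \frac{\left(-59 + 5 \cdot 10\right)^{2}}{\left(-2 + 10\right)^{2}} = - 372 \frac{\left(-59 + 50\right)^{2}}{64} = - 372 \left(-9\right)^{2} \cdot \frac{1}{64} = - 372 \cdot 81 \cdot \frac{1}{64} = \left(-372\right) \frac{81}{64} = - \frac{7533}{16}$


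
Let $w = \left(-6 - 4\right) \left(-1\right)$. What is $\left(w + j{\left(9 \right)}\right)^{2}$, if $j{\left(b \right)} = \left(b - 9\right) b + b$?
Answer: $361$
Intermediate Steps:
$j{\left(b \right)} = b + b \left(-9 + b\right)$ ($j{\left(b \right)} = \left(-9 + b\right) b + b = b \left(-9 + b\right) + b = b + b \left(-9 + b\right)$)
$w = 10$ ($w = \left(-6 - 4\right) \left(-1\right) = \left(-10\right) \left(-1\right) = 10$)
$\left(w + j{\left(9 \right)}\right)^{2} = \left(10 + 9 \left(-8 + 9\right)\right)^{2} = \left(10 + 9 \cdot 1\right)^{2} = \left(10 + 9\right)^{2} = 19^{2} = 361$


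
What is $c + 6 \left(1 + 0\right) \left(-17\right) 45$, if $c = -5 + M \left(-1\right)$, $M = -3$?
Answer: $-4592$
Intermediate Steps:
$c = -2$ ($c = -5 - -3 = -5 + 3 = -2$)
$c + 6 \left(1 + 0\right) \left(-17\right) 45 = -2 + 6 \left(1 + 0\right) \left(-17\right) 45 = -2 + 6 \cdot 1 \left(-17\right) 45 = -2 + 6 \left(-17\right) 45 = -2 - 4590 = -4592$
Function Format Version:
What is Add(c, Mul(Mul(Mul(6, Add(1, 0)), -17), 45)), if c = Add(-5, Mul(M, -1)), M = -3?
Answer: -4592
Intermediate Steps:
c = -2 (c = Add(-5, Mul(-3, -1)) = Add(-5, 3) = -2)
Add(c, Mul(Mul(Mul(6, Add(1, 0)), -17), 45)) = Add(-2, Mul(Mul(Mul(6, Add(1, 0)), -17), 45)) = Add(-2, Mul(Mul(Mul(6, 1), -17), 45)) = Add(-2, Mul(Mul(6, -17), 45)) = Add(-2, Mul(-102, 45)) = Add(-2, -4590) = -4592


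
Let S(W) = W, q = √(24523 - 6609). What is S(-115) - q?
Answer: -115 - 13*√106 ≈ -248.84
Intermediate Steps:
q = 13*√106 (q = √17914 = 13*√106 ≈ 133.84)
S(-115) - q = -115 - 13*√106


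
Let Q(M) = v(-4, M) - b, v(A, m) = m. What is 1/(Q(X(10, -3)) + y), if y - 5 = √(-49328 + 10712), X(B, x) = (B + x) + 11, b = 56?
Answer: -11/13235 - 2*I*√9654/39705 ≈ -0.00083113 - 0.0049492*I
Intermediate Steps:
X(B, x) = 11 + B + x
Q(M) = -56 + M (Q(M) = M - 1*56 = M - 56 = -56 + M)
y = 5 + 2*I*√9654 (y = 5 + √(-49328 + 10712) = 5 + √(-38616) = 5 + 2*I*√9654 ≈ 5.0 + 196.51*I)
1/(Q(X(10, -3)) + y) = 1/((-56 + (11 + 10 - 3)) + (5 + 2*I*√9654)) = 1/((-56 + 18) + (5 + 2*I*√9654)) = 1/(-38 + (5 + 2*I*√9654)) = 1/(-33 + 2*I*√9654)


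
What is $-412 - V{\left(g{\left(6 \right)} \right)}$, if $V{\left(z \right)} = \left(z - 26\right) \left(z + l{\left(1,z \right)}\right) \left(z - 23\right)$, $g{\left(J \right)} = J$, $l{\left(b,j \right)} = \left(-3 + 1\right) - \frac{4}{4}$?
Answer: $-1432$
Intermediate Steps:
$l{\left(b,j \right)} = -3$ ($l{\left(b,j \right)} = -2 - 1 = -3$)
$V{\left(z \right)} = \left(-26 + z\right) \left(-23 + z\right) \left(-3 + z\right)$ ($V{\left(z \right)} = \left(z - 26\right) \left(z - 3\right) \left(z - 23\right) = \left(-26 + z\right) \left(-3 + z\right) \left(-23 + z\right) = \left(-26 + z\right) \left(-23 + z\right) \left(-3 + z\right)$)
$-412 - V{\left(g{\left(6 \right)} \right)} = -412 - \left(-1794 + 6^{3} - 52 \cdot 6^{2} + 745 \cdot 6\right) = -412 - \left(-1794 + 216 - 1872 + 4470\right) = -412 - 1020 = -1432$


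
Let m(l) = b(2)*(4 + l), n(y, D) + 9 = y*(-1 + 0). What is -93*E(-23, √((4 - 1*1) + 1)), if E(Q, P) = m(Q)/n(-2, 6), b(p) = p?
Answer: -3534/7 ≈ -504.86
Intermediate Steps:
n(y, D) = -9 - y (n(y, D) = -9 + y*(-1 + 0) = -9 + y*(-1) = -9 - y)
m(l) = 8 + 2*l (m(l) = 2*(4 + l) = 8 + 2*l)
E(Q, P) = -8/7 - 2*Q/7 (E(Q, P) = (8 + 2*Q)/(-9 - 1*(-2)) = (8 + 2*Q)/(-9 + 2) = (8 + 2*Q)/(-7) = (8 + 2*Q)*(-⅐) = -8/7 - 2*Q/7)
-93*E(-23, √((4 - 1*1) + 1)) = -93*(-8/7 - 2/7*(-23)) = -93*(-8/7 + 46/7) = -93*38/7 = -3534/7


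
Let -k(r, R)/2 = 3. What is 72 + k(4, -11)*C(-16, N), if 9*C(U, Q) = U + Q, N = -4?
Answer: 256/3 ≈ 85.333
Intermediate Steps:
k(r, R) = -6 (k(r, R) = -2*3 = -6)
C(U, Q) = Q/9 + U/9 (C(U, Q) = (U + Q)/9 = (Q + U)/9 = Q/9 + U/9)
72 + k(4, -11)*C(-16, N) = 72 - 6*((⅑)*(-4) + (⅑)*(-16)) = 72 - 6*(-4/9 - 16/9) = 72 - 6*(-20/9) = 72 + 40/3 = 256/3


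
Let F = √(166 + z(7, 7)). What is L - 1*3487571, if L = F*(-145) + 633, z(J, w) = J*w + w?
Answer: -3486938 - 145*√222 ≈ -3.4891e+6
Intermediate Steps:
z(J, w) = w + J*w
F = √222 (F = √(166 + 7*(1 + 7)) = √(166 + 7*8) = √(166 + 56) = √222 ≈ 14.900)
L = 633 - 145*√222 (L = √222*(-145) + 633 = -145*√222 + 633 = 633 - 145*√222 ≈ -1527.5)
L - 1*3487571 = (633 - 145*√222) - 1*3487571 = (633 - 145*√222) - 3487571 = -3486938 - 145*√222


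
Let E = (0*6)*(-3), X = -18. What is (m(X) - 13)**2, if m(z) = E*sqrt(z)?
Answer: 169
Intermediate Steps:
E = 0 (E = 0*(-3) = 0)
m(z) = 0 (m(z) = 0*sqrt(z) = 0)
(m(X) - 13)**2 = (0 - 13)**2 = (-13)**2 = 169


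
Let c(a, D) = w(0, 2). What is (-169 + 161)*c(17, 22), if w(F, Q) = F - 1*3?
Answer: 24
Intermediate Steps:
w(F, Q) = -3 + F (w(F, Q) = F - 3 = -3 + F)
c(a, D) = -3 (c(a, D) = -3 + 0 = -3)
(-169 + 161)*c(17, 22) = (-169 + 161)*(-3) = -8*(-3) = 24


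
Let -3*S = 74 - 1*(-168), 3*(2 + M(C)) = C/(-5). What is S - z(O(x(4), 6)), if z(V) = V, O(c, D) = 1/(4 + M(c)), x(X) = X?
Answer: -6337/78 ≈ -81.244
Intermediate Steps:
M(C) = -2 - C/15 (M(C) = -2 + (C/(-5))/3 = -2 + (C*(-⅕))/3 = -2 + (-C/5)/3 = -2 - C/15)
S = -242/3 (S = -(74 - 1*(-168))/3 = -(74 + 168)/3 = -⅓*242 = -242/3 ≈ -80.667)
O(c, D) = 1/(2 - c/15) (O(c, D) = 1/(4 + (-2 - c/15)) = 1/(2 - c/15))
S - z(O(x(4), 6)) = -242/3 - (-15)/(-30 + 4) = -242/3 - (-15)/(-26) = -242/3 - (-15)*(-1)/26 = -242/3 - 1*15/26 = -242/3 - 15/26 = -6337/78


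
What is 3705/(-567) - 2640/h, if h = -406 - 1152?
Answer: -712585/147231 ≈ -4.8399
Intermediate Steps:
h = -1558
3705/(-567) - 2640/h = 3705/(-567) - 2640/(-1558) = 3705*(-1/567) - 2640*(-1/1558) = -1235/189 + 1320/779 = -712585/147231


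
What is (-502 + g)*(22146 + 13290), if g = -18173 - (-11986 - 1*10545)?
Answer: 136641216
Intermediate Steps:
g = 4358 (g = -18173 - (-11986 - 10545) = -18173 - 1*(-22531) = -18173 + 22531 = 4358)
(-502 + g)*(22146 + 13290) = (-502 + 4358)*(22146 + 13290) = 3856*35436 = 136641216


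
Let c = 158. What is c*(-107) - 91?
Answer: -16997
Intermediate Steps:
c*(-107) - 91 = 158*(-107) - 91 = -16906 - 91 = -16997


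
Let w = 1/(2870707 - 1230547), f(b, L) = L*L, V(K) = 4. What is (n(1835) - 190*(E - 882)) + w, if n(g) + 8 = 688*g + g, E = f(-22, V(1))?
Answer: 2343537695521/1640160 ≈ 1.4288e+6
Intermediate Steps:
f(b, L) = L²
E = 16 (E = 4² = 16)
n(g) = -8 + 689*g (n(g) = -8 + (688*g + g) = -8 + 689*g)
w = 1/1640160 ≈ 6.0970e-7
(n(1835) - 190*(E - 882)) + w = ((-8 + 689*1835) - 190*(16 - 882)) + 1/1640160 = ((-8 + 1264315) - 190*(-866)) + 1/1640160 = (1264307 + 164540) + 1/1640160 = 1428847 + 1/1640160 = 2343537695521/1640160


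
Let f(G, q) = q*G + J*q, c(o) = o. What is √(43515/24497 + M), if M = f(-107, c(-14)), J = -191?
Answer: √2504695740503/24497 ≈ 64.605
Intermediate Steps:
f(G, q) = -191*q + G*q (f(G, q) = q*G - 191*q = G*q - 191*q = -191*q + G*q)
M = 4172 (M = -14*(-191 - 107) = -14*(-298) = 4172)
√(43515/24497 + M) = √(43515/24497 + 4172) = √(102244999/24497) = √2504695740503/24497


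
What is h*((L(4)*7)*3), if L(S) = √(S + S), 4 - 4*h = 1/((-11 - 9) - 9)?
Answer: 2457*√2/58 ≈ 59.909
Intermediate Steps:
h = 117/116 (h = 1 - 1/(4*((-11 - 9) - 9)) = 1 - 1/(4*(-20 - 9)) = 1 - ¼/(-29) = 1 - ¼*(-1/29) = 1 + 1/116 = 117/116 ≈ 1.0086)
L(S) = √2*√S (L(S) = √(2*S) = √2*√S)
h*((L(4)*7)*3) = 117*(((√2*√4)*7)*3)/116 = 117*(((√2*2)*7)*3)/116 = 117*(((2*√2)*7)*3)/116 = 117*((14*√2)*3)/116 = 117*(42*√2)/116 = 2457*√2/58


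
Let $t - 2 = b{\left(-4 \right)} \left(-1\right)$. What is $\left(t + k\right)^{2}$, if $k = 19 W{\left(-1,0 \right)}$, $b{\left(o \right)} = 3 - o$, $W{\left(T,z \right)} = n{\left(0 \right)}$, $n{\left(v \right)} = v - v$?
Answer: $25$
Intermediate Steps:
$n{\left(v \right)} = 0$
$W{\left(T,z \right)} = 0$
$t = -5$ ($t = 2 + \left(3 - -4\right) \left(-1\right) = 2 + \left(3 + 4\right) \left(-1\right) = 2 + 7 \left(-1\right) = 2 - 7 = -5$)
$k = 0$ ($k = 19 \cdot 0 = 0$)
$\left(t + k\right)^{2} = \left(-5 + 0\right)^{2} = \left(-5\right)^{2} = 25$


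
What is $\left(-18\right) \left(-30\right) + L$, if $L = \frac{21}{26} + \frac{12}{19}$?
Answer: $\frac{267471}{494} \approx 541.44$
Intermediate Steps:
$L = \frac{711}{494}$ ($L = 21 \cdot \frac{1}{26} + 12 \cdot \frac{1}{19} = \frac{21}{26} + \frac{12}{19} = \frac{711}{494} \approx 1.4393$)
$\left(-18\right) \left(-30\right) + L = \left(-18\right) \left(-30\right) + \frac{711}{494} = 540 + \frac{711}{494} = \frac{267471}{494}$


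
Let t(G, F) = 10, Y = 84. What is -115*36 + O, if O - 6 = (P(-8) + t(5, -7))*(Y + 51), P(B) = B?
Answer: -3864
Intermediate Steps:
O = 276 (O = 6 + (-8 + 10)*(84 + 51) = 6 + 2*135 = 6 + 270 = 276)
-115*36 + O = -115*36 + 276 = -4140 + 276 = -3864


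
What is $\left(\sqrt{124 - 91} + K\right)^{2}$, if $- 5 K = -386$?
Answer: $\frac{149821}{25} + \frac{772 \sqrt{33}}{5} \approx 6879.8$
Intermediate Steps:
$K = \frac{386}{5}$ ($K = \left(- \frac{1}{5}\right) \left(-386\right) = \frac{386}{5} \approx 77.2$)
$\left(\sqrt{124 - 91} + K\right)^{2} = \left(\sqrt{124 - 91} + \frac{386}{5}\right)^{2} = \left(\sqrt{33} + \frac{386}{5}\right)^{2} = \left(\frac{386}{5} + \sqrt{33}\right)^{2}$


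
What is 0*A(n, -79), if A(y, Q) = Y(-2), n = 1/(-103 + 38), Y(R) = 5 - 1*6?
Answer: 0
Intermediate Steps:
Y(R) = -1 (Y(R) = 5 - 6 = -1)
n = -1/65 (n = 1/(-65) = -1/65 ≈ -0.015385)
A(y, Q) = -1
0*A(n, -79) = 0*(-1) = 0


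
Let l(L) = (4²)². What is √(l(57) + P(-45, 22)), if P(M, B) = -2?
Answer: √254 ≈ 15.937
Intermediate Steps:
l(L) = 256 (l(L) = 16² = 256)
√(l(57) + P(-45, 22)) = √(256 - 2) = √254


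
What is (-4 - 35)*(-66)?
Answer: 2574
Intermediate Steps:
(-4 - 35)*(-66) = -39*(-66) = 2574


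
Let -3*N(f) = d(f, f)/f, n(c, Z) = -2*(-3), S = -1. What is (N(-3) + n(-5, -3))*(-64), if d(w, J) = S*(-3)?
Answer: -1216/3 ≈ -405.33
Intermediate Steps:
n(c, Z) = 6
d(w, J) = 3 (d(w, J) = -1*(-3) = 3)
N(f) = -1/f
(N(-3) + n(-5, -3))*(-64) = (-1/(-3) + 6)*(-64) = (-1*(-1/3) + 6)*(-64) = (1/3 + 6)*(-64) = (19/3)*(-64) = -1216/3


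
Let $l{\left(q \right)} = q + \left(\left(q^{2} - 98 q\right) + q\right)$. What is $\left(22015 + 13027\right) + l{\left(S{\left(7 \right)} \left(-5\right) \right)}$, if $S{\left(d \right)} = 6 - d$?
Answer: $34587$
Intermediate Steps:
$l{\left(q \right)} = q^{2} - 96 q$ ($l{\left(q \right)} = q + \left(q^{2} - 97 q\right) = q^{2} - 96 q$)
$\left(22015 + 13027\right) + l{\left(S{\left(7 \right)} \left(-5\right) \right)} = \left(22015 + 13027\right) + \left(6 - 7\right) \left(-5\right) \left(-96 + \left(6 - 7\right) \left(-5\right)\right) = 35042 + \left(6 - 7\right) \left(-5\right) \left(-96 + \left(6 - 7\right) \left(-5\right)\right) = 35042 + \left(-1\right) \left(-5\right) \left(-96 - -5\right) = 35042 + 5 \left(-96 + 5\right) = 35042 + 5 \left(-91\right) = 35042 - 455 = 34587$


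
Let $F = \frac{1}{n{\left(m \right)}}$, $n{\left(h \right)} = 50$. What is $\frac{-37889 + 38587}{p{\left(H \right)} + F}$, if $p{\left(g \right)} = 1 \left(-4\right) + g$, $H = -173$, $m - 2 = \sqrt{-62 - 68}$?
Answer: $- \frac{34900}{8849} \approx -3.9439$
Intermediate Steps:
$m = 2 + i \sqrt{130}$ ($m = 2 + \sqrt{-62 - 68} = 2 + \sqrt{-130} = 2 + i \sqrt{130} \approx 2.0 + 11.402 i$)
$F = \frac{1}{50} \approx 0.02$
$p{\left(g \right)} = -4 + g$
$\frac{-37889 + 38587}{p{\left(H \right)} + F} = \frac{-37889 + 38587}{\left(-4 - 173\right) + \frac{1}{50}} = \frac{698}{-177 + \frac{1}{50}} = \frac{698}{- \frac{8849}{50}} = 698 \left(- \frac{50}{8849}\right) = - \frac{34900}{8849}$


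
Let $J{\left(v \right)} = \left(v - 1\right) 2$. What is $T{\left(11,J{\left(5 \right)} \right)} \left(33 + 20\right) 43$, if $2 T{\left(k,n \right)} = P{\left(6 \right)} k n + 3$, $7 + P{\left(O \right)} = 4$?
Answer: $- \frac{594819}{2} \approx -2.9741 \cdot 10^{5}$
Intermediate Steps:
$P{\left(O \right)} = -3$ ($P{\left(O \right)} = -7 + 4 = -3$)
$J{\left(v \right)} = -2 + 2 v$ ($J{\left(v \right)} = \left(-1 + v\right) 2 = -2 + 2 v$)
$T{\left(k,n \right)} = \frac{3}{2} - \frac{3 k n}{2}$ ($T{\left(k,n \right)} = \frac{- 3 k n + 3}{2} = \frac{3 - 3 k n}{2} = \frac{3}{2} - \frac{3 k n}{2}$)
$T{\left(11,J{\left(5 \right)} \right)} \left(33 + 20\right) 43 = \left(\frac{3}{2} - \frac{33 \left(-2 + 2 \cdot 5\right)}{2}\right) \left(33 + 20\right) 43 = \left(\frac{3}{2} - \frac{33 \left(-2 + 10\right)}{2}\right) 53 \cdot 43 = \left(\frac{3}{2} - \frac{33}{2} \cdot 8\right) 53 \cdot 43 = \left(\frac{3}{2} - 132\right) 53 \cdot 43 = \left(- \frac{261}{2}\right) 53 \cdot 43 = \left(- \frac{13833}{2}\right) 43 = - \frac{594819}{2}$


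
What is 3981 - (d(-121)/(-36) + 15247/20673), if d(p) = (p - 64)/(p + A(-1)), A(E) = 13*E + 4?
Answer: 2852539151/716664 ≈ 3980.3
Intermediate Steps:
A(E) = 4 + 13*E
d(p) = (-64 + p)/(-9 + p) (d(p) = (p - 64)/(p + (4 + 13*(-1))) = (-64 + p)/(p + (4 - 13)) = (-64 + p)/(p - 9) = (-64 + p)/(-9 + p))
3981 - (d(-121)/(-36) + 15247/20673) = 3981 - (((-64 - 121)/(-9 - 121))/(-36) + 15247/20673) = 3981 - ((-185/(-130))*(-1/36) + 15247*(1/20673)) = 3981 - (-1/130*(-185)*(-1/36) + 15247/20673) = 3981 - ((37/26)*(-1/36) + 15247/20673) = 3981 - (-37/936 + 15247/20673) = 3981 - 1*500233/716664 = 3981 - 500233/716664 = 2852539151/716664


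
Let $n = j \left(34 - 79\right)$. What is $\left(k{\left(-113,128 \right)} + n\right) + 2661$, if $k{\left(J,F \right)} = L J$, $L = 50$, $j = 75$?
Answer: $-6364$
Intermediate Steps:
$k{\left(J,F \right)} = 50 J$
$n = -3375$ ($n = 75 \left(34 - 79\right) = 75 \left(-45\right) = -3375$)
$\left(k{\left(-113,128 \right)} + n\right) + 2661 = \left(50 \left(-113\right) - 3375\right) + 2661 = \left(-5650 - 3375\right) + 2661 = -9025 + 2661 = -6364$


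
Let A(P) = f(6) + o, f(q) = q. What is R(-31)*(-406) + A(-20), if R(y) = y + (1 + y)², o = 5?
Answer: -352803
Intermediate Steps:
A(P) = 11 (A(P) = 6 + 5 = 11)
R(-31)*(-406) + A(-20) = (-31 + (1 - 31)²)*(-406) + 11 = (-31 + (-30)²)*(-406) + 11 = (-31 + 900)*(-406) + 11 = 869*(-406) + 11 = -352814 + 11 = -352803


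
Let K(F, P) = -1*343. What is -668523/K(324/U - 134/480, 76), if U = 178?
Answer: 668523/343 ≈ 1949.0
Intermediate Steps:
K(F, P) = -343
-668523/K(324/U - 134/480, 76) = -668523/(-343) = -668523*(-1/343) = 668523/343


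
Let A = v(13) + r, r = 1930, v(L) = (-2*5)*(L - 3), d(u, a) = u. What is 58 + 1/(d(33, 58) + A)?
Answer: 108055/1863 ≈ 58.001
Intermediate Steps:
v(L) = 30 - 10*L (v(L) = -10*(-3 + L) = 30 - 10*L)
A = 1830 (A = (30 - 10*13) + 1930 = (30 - 130) + 1930 = -100 + 1930 = 1830)
58 + 1/(d(33, 58) + A) = 58 + 1/(33 + 1830) = 58 + 1/1863 = 108055/1863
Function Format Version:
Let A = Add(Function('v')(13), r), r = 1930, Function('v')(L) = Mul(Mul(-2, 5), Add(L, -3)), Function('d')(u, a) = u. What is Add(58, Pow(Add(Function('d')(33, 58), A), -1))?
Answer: Rational(108055, 1863) ≈ 58.001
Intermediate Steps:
Function('v')(L) = Add(30, Mul(-10, L)) (Function('v')(L) = Mul(-10, Add(-3, L)) = Add(30, Mul(-10, L)))
A = 1830 (A = Add(Add(30, Mul(-10, 13)), 1930) = Add(Add(30, -130), 1930) = Add(-100, 1930) = 1830)
Add(58, Pow(Add(Function('d')(33, 58), A), -1)) = Add(58, Pow(Add(33, 1830), -1)) = Add(58, Pow(1863, -1)) = Add(58, Rational(1, 1863)) = Rational(108055, 1863)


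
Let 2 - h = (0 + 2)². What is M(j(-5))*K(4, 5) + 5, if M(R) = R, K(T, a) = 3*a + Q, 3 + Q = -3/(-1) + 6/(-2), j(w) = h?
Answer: -19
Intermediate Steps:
h = -2 (h = 2 - (0 + 2)² = 2 - 1*2² = 2 - 1*4 = 2 - 4 = -2)
j(w) = -2
Q = -3 (Q = -3 + (-3/(-1) + 6/(-2)) = -3 + (-3*(-1) + 6*(-½)) = -3 + (3 - 3) = -3 + 0 = -3)
K(T, a) = -3 + 3*a (K(T, a) = 3*a - 3 = -3 + 3*a)
M(j(-5))*K(4, 5) + 5 = -2*(-3 + 3*5) + 5 = -2*(-3 + 15) + 5 = -2*12 + 5 = -24 + 5 = -19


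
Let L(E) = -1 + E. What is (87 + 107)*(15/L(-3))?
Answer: -1455/2 ≈ -727.50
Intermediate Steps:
(87 + 107)*(15/L(-3)) = (87 + 107)*(15/(-1 - 3)) = 194*(15/(-4)) = 194*(15*(-1/4)) = 194*(-15/4) = -1455/2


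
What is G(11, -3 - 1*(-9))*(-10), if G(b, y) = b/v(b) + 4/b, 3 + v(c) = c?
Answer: -765/44 ≈ -17.386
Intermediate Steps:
v(c) = -3 + c
G(b, y) = 4/b + b/(-3 + b) (G(b, y) = b/(-3 + b) + 4/b = 4/b + b/(-3 + b))
G(11, -3 - 1*(-9))*(-10) = (4/11 + 11/(-3 + 11))*(-10) = (4*(1/11) + 11/8)*(-10) = (4/11 + 11*(⅛))*(-10) = (4/11 + 11/8)*(-10) = (153/88)*(-10) = -765/44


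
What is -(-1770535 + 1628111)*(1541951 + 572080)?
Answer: 301088751144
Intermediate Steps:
-(-1770535 + 1628111)*(1541951 + 572080) = -(-142424)*2114031 = -1*(-301088751144) = 301088751144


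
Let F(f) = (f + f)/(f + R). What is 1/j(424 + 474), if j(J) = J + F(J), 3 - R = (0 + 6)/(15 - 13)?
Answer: 1/900 ≈ 0.0011111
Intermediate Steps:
R = 0 (R = 3 - (0 + 6)/(15 - 13) = 3 - 6/2 = 3 - 1*3 = 3 - 3 = 0)
F(f) = 2 (F(f) = (f + f)/(f + 0) = (2*f)/f = 2)
j(J) = 2 + J (j(J) = J + 2 = 2 + J)
1/j(424 + 474) = 1/(2 + (424 + 474)) = 1/(2 + 898) = 1/900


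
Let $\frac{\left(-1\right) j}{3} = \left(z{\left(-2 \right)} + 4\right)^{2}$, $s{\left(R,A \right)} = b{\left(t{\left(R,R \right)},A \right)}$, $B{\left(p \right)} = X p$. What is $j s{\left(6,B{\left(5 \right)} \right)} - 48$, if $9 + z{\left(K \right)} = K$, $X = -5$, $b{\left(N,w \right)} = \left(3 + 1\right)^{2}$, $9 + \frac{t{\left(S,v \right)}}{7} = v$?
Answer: $-2400$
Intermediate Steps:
$t{\left(S,v \right)} = -63 + 7 v$
$b{\left(N,w \right)} = 16$ ($b{\left(N,w \right)} = 4^{2} = 16$)
$z{\left(K \right)} = -9 + K$
$B{\left(p \right)} = - 5 p$
$s{\left(R,A \right)} = 16$
$j = -147$ ($j = - 3 \left(\left(-9 - 2\right) + 4\right)^{2} = - 3 \left(-11 + 4\right)^{2} = - 3 \left(-7\right)^{2} = \left(-3\right) 49 = -147$)
$j s{\left(6,B{\left(5 \right)} \right)} - 48 = \left(-147\right) 16 - 48 = -2352 - 48 = -2400$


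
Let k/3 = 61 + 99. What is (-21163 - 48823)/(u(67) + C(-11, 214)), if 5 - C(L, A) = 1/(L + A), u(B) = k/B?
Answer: -475939793/82689 ≈ -5755.8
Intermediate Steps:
k = 480 (k = 3*(61 + 99) = 3*160 = 480)
u(B) = 480/B
C(L, A) = 5 - 1/(A + L) (C(L, A) = 5 - 1/(L + A) = 5 - 1/(A + L))
(-21163 - 48823)/(u(67) + C(-11, 214)) = (-21163 - 48823)/(480/67 + (-1 + 5*214 + 5*(-11))/(214 - 11)) = -69986/(480*(1/67) + (-1 + 1070 - 55)/203) = -69986/(480/67 + (1/203)*1014) = -69986/(480/67 + 1014/203) = -69986/165378/13601 = -69986*13601/165378 = -475939793/82689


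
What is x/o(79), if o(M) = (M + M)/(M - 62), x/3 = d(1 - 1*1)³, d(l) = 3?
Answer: 1377/158 ≈ 8.7152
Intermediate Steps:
x = 81 (x = 3*3³ = 3*27 = 81)
o(M) = 2*M/(-62 + M) (o(M) = (2*M)/(-62 + M) = 2*M/(-62 + M))
x/o(79) = 81/((2*79/(-62 + 79))) = 81/((2*79/17)) = 81/((2*79*(1/17))) = 81/(158/17) = 81*(17/158) = 1377/158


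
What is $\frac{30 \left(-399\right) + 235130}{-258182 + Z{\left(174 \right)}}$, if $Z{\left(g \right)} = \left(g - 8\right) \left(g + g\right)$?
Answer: $- \frac{111580}{100207} \approx -1.1135$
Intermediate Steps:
$Z{\left(g \right)} = 2 g \left(-8 + g\right)$ ($Z{\left(g \right)} = \left(-8 + g\right) 2 g = 2 g \left(-8 + g\right)$)
$\frac{30 \left(-399\right) + 235130}{-258182 + Z{\left(174 \right)}} = \frac{30 \left(-399\right) + 235130}{-258182 + 2 \cdot 174 \left(-8 + 174\right)} = \frac{-11970 + 235130}{-258182 + 2 \cdot 174 \cdot 166} = \frac{223160}{-258182 + 57768} = \frac{223160}{-200414} = 223160 \left(- \frac{1}{200414}\right) = - \frac{111580}{100207}$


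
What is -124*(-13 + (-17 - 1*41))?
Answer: 8804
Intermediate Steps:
-124*(-13 + (-17 - 1*41)) = -124*(-13 + (-17 - 41)) = -124*(-13 - 58) = -124*(-71) = 8804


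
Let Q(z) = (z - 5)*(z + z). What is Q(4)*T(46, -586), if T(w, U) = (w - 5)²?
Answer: -13448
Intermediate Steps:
Q(z) = 2*z*(-5 + z) (Q(z) = (-5 + z)*(2*z) = 2*z*(-5 + z))
T(w, U) = (-5 + w)²
Q(4)*T(46, -586) = (2*4*(-5 + 4))*(-5 + 46)² = (2*4*(-1))*41² = -8*1681 = -13448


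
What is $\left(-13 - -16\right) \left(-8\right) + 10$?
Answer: $-14$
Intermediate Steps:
$\left(-13 - -16\right) \left(-8\right) + 10 = \left(-13 + 16\right) \left(-8\right) + 10 = 3 \left(-8\right) + 10 = -24 + 10 = -14$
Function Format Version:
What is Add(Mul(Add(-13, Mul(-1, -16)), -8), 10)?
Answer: -14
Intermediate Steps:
Add(Mul(Add(-13, Mul(-1, -16)), -8), 10) = Add(Mul(Add(-13, 16), -8), 10) = Add(Mul(3, -8), 10) = Add(-24, 10) = -14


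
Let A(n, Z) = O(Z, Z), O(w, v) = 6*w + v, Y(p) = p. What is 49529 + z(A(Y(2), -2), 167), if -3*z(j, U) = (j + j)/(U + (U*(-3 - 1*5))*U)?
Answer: 33126728687/668835 ≈ 49529.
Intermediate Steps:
O(w, v) = v + 6*w
A(n, Z) = 7*Z (A(n, Z) = Z + 6*Z = 7*Z)
z(j, U) = -2*j/(3*(U - 8*U²)) (z(j, U) = -(j + j)/(3*(U + (U*(-3 - 1*5))*U)) = -2*j/(3*(U + (U*(-3 - 5))*U)) = -2*j/(3*(U + (U*(-8))*U)) = -2*j/(3*(U + (-8*U)*U)) = -2*j/(3*(U - 8*U²)))
49529 + z(A(Y(2), -2), 167) = 49529 + (⅔)*(7*(-2))/(167*(-1 + 8*167)) = 49529 + (⅔)*(-14)*(1/167)/(-1 + 1336) = 49529 + (⅔)*(-14)*(1/167)/1335 = 49529 + (⅔)*(-14)*(1/167)*(1/1335) = 49529 - 28/668835 = 33126728687/668835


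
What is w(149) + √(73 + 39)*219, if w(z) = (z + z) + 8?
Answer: 306 + 876*√7 ≈ 2623.7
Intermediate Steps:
w(z) = 8 + 2*z (w(z) = 2*z + 8 = 8 + 2*z)
w(149) + √(73 + 39)*219 = (8 + 2*149) + √(73 + 39)*219 = (8 + 298) + √112*219 = 306 + (4*√7)*219 = 306 + 876*√7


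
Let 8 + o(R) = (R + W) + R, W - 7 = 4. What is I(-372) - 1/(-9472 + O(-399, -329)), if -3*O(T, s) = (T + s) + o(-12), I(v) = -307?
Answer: -8493766/27667 ≈ -307.00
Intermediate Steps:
W = 11 (W = 7 + 4 = 11)
o(R) = 3 + 2*R (o(R) = -8 + ((R + 11) + R) = -8 + ((11 + R) + R) = -8 + (11 + 2*R) = 3 + 2*R)
O(T, s) = 7 - T/3 - s/3 (O(T, s) = -((T + s) + (3 + 2*(-12)))/3 = -((T + s) + (3 - 24))/3 = -((T + s) - 21)/3 = -(-21 + T + s)/3 = 7 - T/3 - s/3)
I(-372) - 1/(-9472 + O(-399, -329)) = -307 - 1/(-9472 + (7 - 1/3*(-399) - 1/3*(-329))) = -307 - 1/(-9472 + (7 + 133 + 329/3)) = -307 - 1/(-9472 + 749/3) = -307 - 1/(-27667/3) = -307 - 1*(-3/27667) = -307 + 3/27667 = -8493766/27667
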